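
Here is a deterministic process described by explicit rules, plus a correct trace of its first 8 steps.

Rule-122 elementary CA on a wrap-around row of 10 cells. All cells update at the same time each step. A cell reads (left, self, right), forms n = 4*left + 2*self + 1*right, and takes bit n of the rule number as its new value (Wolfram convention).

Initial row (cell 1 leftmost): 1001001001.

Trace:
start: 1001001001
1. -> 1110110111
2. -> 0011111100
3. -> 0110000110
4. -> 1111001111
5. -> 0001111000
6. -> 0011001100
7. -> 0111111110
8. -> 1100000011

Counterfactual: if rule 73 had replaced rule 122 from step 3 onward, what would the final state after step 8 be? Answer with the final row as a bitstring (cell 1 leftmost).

(re-executing steps 3..8 under rule 73; state before step 3: 0011111100)
3. -> 1010000101
4. -> 1000110001
5. -> 1010110101
6. -> 1000110001
7. -> 1010110101
8. -> 1000110001

1000110001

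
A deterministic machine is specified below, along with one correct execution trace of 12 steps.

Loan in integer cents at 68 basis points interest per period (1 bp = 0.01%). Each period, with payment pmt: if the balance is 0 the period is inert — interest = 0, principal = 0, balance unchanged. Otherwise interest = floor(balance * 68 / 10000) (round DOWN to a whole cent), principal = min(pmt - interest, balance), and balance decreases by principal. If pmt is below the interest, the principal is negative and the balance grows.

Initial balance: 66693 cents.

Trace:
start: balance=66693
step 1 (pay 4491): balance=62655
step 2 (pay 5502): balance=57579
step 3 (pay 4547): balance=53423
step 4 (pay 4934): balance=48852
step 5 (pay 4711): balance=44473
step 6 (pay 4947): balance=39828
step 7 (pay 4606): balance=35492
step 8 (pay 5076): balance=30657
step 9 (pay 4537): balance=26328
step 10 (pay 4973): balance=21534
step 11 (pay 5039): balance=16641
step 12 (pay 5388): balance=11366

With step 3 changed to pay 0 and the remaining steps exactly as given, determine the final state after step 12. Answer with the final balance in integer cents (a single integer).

(re-executing from step 3 with the substitution; state before step 3: balance=57579)
step 3 (pay 0): balance=57970
step 4 (pay 4934): balance=53430
step 5 (pay 4711): balance=49082
step 6 (pay 4947): balance=44468
step 7 (pay 4606): balance=40164
step 8 (pay 5076): balance=35361
step 9 (pay 4537): balance=31064
step 10 (pay 4973): balance=26302
step 11 (pay 5039): balance=21441
step 12 (pay 5388): balance=16198

16198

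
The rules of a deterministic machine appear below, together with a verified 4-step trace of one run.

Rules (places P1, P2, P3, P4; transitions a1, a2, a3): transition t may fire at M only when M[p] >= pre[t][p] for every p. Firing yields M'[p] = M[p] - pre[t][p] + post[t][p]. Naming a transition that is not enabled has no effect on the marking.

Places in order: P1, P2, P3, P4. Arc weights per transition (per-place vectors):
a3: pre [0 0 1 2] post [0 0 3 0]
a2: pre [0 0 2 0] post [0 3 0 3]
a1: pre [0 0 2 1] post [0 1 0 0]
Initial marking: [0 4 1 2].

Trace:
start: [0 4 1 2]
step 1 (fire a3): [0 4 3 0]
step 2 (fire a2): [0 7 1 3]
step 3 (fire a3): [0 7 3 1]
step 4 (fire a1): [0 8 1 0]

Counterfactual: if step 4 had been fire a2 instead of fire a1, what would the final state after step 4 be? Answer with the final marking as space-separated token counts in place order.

(re-executing from step 4 with the substitution; state before step 4: [0 7 3 1])
step 4 (fire a2): [0 10 1 4]

0 10 1 4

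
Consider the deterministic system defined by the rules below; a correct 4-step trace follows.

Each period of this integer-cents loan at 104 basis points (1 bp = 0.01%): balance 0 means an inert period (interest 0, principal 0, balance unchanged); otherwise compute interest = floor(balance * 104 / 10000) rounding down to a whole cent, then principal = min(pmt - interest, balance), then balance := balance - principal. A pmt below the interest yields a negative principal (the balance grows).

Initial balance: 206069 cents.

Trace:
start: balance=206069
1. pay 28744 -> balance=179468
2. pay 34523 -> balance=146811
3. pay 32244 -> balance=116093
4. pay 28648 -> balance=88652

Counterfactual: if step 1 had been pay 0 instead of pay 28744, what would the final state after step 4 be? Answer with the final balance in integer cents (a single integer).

118302

(re-executing from step 1 with the substitution; state before step 1: balance=206069)
1. pay 0 -> balance=208212
2. pay 34523 -> balance=175854
3. pay 32244 -> balance=145438
4. pay 28648 -> balance=118302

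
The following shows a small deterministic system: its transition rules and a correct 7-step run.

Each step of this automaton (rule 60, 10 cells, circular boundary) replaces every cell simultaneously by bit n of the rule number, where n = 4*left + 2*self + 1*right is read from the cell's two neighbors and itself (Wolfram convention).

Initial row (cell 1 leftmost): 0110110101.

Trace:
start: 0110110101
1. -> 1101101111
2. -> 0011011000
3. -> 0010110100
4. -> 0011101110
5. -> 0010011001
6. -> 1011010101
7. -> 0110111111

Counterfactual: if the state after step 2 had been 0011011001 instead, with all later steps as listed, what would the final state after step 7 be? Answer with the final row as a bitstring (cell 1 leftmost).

1111011110

state after step 2 := 0011011001
3. -> 1010110101
4. -> 0111101111
5. -> 1100011000
6. -> 1010010100
7. -> 1111011110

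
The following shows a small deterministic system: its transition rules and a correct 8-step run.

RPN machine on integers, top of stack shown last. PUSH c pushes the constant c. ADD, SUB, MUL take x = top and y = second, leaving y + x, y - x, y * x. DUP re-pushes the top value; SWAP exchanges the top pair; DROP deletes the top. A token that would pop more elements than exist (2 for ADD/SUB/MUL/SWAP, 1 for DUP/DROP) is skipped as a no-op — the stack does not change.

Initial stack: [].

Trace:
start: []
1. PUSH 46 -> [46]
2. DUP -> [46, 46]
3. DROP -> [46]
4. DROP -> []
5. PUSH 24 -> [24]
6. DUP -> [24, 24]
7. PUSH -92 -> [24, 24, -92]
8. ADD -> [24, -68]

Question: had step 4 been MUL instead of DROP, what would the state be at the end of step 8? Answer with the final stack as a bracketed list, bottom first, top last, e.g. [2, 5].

(re-executing from step 4 with the substitution; state before step 4: [46])
4. MUL -> [46]
5. PUSH 24 -> [46, 24]
6. DUP -> [46, 24, 24]
7. PUSH -92 -> [46, 24, 24, -92]
8. ADD -> [46, 24, -68]

[46, 24, -68]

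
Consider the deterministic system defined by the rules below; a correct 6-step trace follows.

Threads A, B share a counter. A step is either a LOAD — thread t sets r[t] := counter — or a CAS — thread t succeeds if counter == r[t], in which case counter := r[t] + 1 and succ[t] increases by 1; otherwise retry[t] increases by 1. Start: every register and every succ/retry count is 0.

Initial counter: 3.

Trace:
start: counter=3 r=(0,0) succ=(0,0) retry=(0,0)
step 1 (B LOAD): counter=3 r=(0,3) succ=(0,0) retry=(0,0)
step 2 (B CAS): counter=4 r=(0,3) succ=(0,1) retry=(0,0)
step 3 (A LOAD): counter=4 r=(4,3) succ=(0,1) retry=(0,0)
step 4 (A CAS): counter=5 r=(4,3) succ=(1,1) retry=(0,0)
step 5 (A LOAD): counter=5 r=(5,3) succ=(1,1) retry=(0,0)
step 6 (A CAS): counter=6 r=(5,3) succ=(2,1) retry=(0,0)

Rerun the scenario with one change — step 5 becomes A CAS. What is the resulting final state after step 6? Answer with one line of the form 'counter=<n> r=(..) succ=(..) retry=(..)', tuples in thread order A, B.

(re-executing from step 5 with the substitution; state before step 5: counter=5 r=(4,3) succ=(1,1) retry=(0,0))
step 5 (A CAS): counter=5 r=(4,3) succ=(1,1) retry=(1,0)
step 6 (A CAS): counter=5 r=(4,3) succ=(1,1) retry=(2,0)

counter=5 r=(4,3) succ=(1,1) retry=(2,0)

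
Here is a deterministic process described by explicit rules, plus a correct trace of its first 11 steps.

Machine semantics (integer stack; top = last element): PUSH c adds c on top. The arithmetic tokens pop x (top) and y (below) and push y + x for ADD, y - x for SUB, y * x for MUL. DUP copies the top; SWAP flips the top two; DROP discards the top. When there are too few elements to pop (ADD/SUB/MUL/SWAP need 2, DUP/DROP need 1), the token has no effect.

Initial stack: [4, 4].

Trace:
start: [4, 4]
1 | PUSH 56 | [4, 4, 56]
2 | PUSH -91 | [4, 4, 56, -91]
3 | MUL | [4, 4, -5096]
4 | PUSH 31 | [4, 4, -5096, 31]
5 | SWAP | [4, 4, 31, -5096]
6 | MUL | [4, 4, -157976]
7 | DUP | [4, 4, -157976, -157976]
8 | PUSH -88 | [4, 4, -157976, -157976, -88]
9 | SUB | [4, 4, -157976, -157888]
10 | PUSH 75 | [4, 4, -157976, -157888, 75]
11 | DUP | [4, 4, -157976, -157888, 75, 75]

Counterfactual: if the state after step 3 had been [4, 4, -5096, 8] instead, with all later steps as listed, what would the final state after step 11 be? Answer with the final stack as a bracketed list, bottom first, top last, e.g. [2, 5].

[4, 4, -5096, 248, 336, 75, 75]

state after step 3 := [4, 4, -5096, 8]
4 | PUSH 31 | [4, 4, -5096, 8, 31]
5 | SWAP | [4, 4, -5096, 31, 8]
6 | MUL | [4, 4, -5096, 248]
7 | DUP | [4, 4, -5096, 248, 248]
8 | PUSH -88 | [4, 4, -5096, 248, 248, -88]
9 | SUB | [4, 4, -5096, 248, 336]
10 | PUSH 75 | [4, 4, -5096, 248, 336, 75]
11 | DUP | [4, 4, -5096, 248, 336, 75, 75]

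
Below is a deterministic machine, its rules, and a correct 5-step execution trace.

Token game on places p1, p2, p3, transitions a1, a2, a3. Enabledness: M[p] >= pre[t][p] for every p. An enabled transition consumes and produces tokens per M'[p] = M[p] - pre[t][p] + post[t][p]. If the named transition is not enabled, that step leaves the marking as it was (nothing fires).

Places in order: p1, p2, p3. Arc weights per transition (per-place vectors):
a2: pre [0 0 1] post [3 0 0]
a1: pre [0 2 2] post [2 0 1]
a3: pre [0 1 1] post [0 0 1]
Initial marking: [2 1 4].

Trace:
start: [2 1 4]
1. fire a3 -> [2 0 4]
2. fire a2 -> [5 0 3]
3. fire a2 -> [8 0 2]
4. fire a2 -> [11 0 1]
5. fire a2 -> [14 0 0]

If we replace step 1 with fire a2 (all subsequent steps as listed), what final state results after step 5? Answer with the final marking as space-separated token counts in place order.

14 1 0

(re-executing from step 1 with the substitution; state before step 1: [2 1 4])
1. fire a2 -> [5 1 3]
2. fire a2 -> [8 1 2]
3. fire a2 -> [11 1 1]
4. fire a2 -> [14 1 0]
5. fire a2 -> [14 1 0]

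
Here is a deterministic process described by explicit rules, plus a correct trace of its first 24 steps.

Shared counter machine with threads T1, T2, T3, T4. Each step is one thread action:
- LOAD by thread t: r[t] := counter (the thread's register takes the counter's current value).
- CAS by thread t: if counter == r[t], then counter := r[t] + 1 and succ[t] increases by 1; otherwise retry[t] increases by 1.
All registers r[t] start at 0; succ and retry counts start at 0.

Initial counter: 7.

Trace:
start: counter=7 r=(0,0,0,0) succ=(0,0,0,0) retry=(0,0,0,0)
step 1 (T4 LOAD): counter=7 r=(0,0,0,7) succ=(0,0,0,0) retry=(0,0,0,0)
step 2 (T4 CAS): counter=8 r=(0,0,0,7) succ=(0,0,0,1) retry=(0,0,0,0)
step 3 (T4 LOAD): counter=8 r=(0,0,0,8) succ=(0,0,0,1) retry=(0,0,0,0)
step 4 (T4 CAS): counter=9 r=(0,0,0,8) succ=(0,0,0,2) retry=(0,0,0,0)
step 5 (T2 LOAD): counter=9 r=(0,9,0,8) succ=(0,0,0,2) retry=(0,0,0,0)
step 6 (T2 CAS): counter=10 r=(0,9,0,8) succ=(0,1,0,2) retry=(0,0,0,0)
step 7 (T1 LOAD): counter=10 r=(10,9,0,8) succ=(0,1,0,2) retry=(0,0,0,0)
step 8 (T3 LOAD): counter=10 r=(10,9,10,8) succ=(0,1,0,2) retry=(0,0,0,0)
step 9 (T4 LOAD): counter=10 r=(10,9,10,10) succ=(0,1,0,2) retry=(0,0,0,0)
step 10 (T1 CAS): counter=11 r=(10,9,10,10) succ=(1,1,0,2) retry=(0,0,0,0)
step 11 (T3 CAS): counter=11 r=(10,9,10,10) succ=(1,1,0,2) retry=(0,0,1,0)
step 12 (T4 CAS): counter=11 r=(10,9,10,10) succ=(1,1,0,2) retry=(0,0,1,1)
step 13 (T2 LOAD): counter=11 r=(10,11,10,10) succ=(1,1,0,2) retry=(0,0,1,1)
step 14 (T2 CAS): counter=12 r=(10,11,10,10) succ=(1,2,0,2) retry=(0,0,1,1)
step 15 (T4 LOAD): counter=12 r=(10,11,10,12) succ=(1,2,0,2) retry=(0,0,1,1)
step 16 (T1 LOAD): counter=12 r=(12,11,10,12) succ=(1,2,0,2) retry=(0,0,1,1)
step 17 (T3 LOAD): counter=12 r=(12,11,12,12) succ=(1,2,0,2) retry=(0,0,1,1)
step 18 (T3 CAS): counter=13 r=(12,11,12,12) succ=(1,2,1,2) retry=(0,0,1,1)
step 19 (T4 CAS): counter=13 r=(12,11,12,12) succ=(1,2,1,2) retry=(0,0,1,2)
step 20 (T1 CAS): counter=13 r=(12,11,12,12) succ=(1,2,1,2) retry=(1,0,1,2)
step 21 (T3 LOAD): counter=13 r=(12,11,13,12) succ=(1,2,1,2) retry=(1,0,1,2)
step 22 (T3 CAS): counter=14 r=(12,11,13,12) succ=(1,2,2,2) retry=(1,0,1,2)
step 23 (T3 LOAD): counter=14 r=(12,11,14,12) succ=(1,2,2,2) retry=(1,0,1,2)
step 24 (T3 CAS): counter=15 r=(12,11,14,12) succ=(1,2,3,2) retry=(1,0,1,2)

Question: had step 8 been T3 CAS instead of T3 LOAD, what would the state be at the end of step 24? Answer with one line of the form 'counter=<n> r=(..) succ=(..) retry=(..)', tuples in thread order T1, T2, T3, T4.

counter=15 r=(12,11,14,12) succ=(1,2,3,2) retry=(1,0,2,2)

(re-executing from step 8 with the substitution; state before step 8: counter=10 r=(10,9,0,8) succ=(0,1,0,2) retry=(0,0,0,0))
step 8 (T3 CAS): counter=10 r=(10,9,0,8) succ=(0,1,0,2) retry=(0,0,1,0)
step 9 (T4 LOAD): counter=10 r=(10,9,0,10) succ=(0,1,0,2) retry=(0,0,1,0)
step 10 (T1 CAS): counter=11 r=(10,9,0,10) succ=(1,1,0,2) retry=(0,0,1,0)
step 11 (T3 CAS): counter=11 r=(10,9,0,10) succ=(1,1,0,2) retry=(0,0,2,0)
step 12 (T4 CAS): counter=11 r=(10,9,0,10) succ=(1,1,0,2) retry=(0,0,2,1)
step 13 (T2 LOAD): counter=11 r=(10,11,0,10) succ=(1,1,0,2) retry=(0,0,2,1)
step 14 (T2 CAS): counter=12 r=(10,11,0,10) succ=(1,2,0,2) retry=(0,0,2,1)
step 15 (T4 LOAD): counter=12 r=(10,11,0,12) succ=(1,2,0,2) retry=(0,0,2,1)
step 16 (T1 LOAD): counter=12 r=(12,11,0,12) succ=(1,2,0,2) retry=(0,0,2,1)
step 17 (T3 LOAD): counter=12 r=(12,11,12,12) succ=(1,2,0,2) retry=(0,0,2,1)
step 18 (T3 CAS): counter=13 r=(12,11,12,12) succ=(1,2,1,2) retry=(0,0,2,1)
step 19 (T4 CAS): counter=13 r=(12,11,12,12) succ=(1,2,1,2) retry=(0,0,2,2)
step 20 (T1 CAS): counter=13 r=(12,11,12,12) succ=(1,2,1,2) retry=(1,0,2,2)
step 21 (T3 LOAD): counter=13 r=(12,11,13,12) succ=(1,2,1,2) retry=(1,0,2,2)
step 22 (T3 CAS): counter=14 r=(12,11,13,12) succ=(1,2,2,2) retry=(1,0,2,2)
step 23 (T3 LOAD): counter=14 r=(12,11,14,12) succ=(1,2,2,2) retry=(1,0,2,2)
step 24 (T3 CAS): counter=15 r=(12,11,14,12) succ=(1,2,3,2) retry=(1,0,2,2)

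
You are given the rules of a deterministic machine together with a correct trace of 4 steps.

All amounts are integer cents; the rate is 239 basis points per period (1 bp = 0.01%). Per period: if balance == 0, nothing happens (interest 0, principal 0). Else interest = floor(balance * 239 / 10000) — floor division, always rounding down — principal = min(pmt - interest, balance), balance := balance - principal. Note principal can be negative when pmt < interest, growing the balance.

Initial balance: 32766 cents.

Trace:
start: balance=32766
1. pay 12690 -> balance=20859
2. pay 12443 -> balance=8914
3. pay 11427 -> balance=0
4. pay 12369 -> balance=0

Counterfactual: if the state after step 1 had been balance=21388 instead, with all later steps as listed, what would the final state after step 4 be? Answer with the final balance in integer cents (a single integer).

0

state after step 1 := balance=21388
2. pay 12443 -> balance=9456
3. pay 11427 -> balance=0
4. pay 12369 -> balance=0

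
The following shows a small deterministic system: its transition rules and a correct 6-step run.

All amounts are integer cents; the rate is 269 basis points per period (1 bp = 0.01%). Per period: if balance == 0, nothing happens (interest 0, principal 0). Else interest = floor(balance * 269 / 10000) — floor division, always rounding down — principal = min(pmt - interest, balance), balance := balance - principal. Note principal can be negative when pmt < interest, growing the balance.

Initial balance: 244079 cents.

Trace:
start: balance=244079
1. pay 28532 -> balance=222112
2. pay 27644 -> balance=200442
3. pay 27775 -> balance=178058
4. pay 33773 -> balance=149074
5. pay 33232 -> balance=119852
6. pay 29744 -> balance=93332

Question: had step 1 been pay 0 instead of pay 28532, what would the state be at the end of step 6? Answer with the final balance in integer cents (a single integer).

(re-executing from step 1 with the substitution; state before step 1: balance=244079)
1. pay 0 -> balance=250644
2. pay 27644 -> balance=229742
3. pay 27775 -> balance=208147
4. pay 33773 -> balance=179973
5. pay 33232 -> balance=151582
6. pay 29744 -> balance=125915

125915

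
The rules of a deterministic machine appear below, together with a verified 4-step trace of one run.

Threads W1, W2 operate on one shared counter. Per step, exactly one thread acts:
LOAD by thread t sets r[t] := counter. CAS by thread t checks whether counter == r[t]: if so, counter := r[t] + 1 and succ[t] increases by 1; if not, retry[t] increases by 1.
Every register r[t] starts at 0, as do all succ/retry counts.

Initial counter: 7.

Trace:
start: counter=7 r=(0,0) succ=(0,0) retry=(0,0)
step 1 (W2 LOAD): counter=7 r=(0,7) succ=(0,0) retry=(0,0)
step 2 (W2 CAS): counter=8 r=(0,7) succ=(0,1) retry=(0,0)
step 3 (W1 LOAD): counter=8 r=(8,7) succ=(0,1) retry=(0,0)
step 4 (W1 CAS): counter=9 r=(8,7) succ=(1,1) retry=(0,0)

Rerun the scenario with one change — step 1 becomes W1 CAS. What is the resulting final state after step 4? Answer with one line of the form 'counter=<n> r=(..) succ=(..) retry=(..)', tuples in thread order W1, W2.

counter=8 r=(7,0) succ=(1,0) retry=(1,1)

(re-executing from step 1 with the substitution; state before step 1: counter=7 r=(0,0) succ=(0,0) retry=(0,0))
step 1 (W1 CAS): counter=7 r=(0,0) succ=(0,0) retry=(1,0)
step 2 (W2 CAS): counter=7 r=(0,0) succ=(0,0) retry=(1,1)
step 3 (W1 LOAD): counter=7 r=(7,0) succ=(0,0) retry=(1,1)
step 4 (W1 CAS): counter=8 r=(7,0) succ=(1,0) retry=(1,1)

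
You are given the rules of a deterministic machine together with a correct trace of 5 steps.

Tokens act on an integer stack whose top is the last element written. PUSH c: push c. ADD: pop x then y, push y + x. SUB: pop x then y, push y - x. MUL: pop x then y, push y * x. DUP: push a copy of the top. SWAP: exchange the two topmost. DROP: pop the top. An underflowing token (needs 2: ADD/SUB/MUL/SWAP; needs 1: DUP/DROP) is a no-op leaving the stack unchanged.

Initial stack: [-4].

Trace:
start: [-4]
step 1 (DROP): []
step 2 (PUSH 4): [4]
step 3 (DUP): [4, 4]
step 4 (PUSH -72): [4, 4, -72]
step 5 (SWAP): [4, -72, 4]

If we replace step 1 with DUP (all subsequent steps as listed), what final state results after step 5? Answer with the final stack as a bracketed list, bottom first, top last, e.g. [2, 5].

(re-executing from step 1 with the substitution; state before step 1: [-4])
step 1 (DUP): [-4, -4]
step 2 (PUSH 4): [-4, -4, 4]
step 3 (DUP): [-4, -4, 4, 4]
step 4 (PUSH -72): [-4, -4, 4, 4, -72]
step 5 (SWAP): [-4, -4, 4, -72, 4]

[-4, -4, 4, -72, 4]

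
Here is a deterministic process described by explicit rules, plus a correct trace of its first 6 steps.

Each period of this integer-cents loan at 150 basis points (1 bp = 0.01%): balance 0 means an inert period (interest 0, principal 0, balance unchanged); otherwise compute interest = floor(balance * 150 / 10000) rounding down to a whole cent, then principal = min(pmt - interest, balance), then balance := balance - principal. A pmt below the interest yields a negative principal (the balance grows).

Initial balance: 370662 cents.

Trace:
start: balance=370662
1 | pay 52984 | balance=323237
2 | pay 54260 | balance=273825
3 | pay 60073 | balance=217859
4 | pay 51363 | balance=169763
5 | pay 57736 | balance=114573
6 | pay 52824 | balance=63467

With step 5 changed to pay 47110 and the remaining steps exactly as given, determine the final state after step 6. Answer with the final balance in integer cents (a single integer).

74252

(re-executing from step 5 with the substitution; state before step 5: balance=169763)
5 | pay 47110 | balance=125199
6 | pay 52824 | balance=74252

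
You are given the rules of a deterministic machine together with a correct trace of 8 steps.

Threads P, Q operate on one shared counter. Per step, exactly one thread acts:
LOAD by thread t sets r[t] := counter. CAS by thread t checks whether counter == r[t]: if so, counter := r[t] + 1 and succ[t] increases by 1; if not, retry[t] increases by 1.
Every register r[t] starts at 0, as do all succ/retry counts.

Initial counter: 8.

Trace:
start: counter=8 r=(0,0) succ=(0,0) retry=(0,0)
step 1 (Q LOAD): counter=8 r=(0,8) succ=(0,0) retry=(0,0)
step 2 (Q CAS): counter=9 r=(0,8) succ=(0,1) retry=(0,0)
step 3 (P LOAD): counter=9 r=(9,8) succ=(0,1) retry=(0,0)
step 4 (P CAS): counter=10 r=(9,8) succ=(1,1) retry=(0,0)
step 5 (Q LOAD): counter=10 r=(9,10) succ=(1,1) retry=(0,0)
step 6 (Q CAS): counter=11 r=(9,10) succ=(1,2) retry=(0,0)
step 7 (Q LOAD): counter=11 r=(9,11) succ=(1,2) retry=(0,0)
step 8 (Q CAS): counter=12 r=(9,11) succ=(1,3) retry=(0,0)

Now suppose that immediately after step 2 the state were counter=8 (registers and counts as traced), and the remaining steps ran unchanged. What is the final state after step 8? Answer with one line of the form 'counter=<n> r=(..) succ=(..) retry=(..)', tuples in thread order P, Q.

state after step 2 := counter=8 r=(0,8) succ=(0,1) retry=(0,0)
step 3 (P LOAD): counter=8 r=(8,8) succ=(0,1) retry=(0,0)
step 4 (P CAS): counter=9 r=(8,8) succ=(1,1) retry=(0,0)
step 5 (Q LOAD): counter=9 r=(8,9) succ=(1,1) retry=(0,0)
step 6 (Q CAS): counter=10 r=(8,9) succ=(1,2) retry=(0,0)
step 7 (Q LOAD): counter=10 r=(8,10) succ=(1,2) retry=(0,0)
step 8 (Q CAS): counter=11 r=(8,10) succ=(1,3) retry=(0,0)

counter=11 r=(8,10) succ=(1,3) retry=(0,0)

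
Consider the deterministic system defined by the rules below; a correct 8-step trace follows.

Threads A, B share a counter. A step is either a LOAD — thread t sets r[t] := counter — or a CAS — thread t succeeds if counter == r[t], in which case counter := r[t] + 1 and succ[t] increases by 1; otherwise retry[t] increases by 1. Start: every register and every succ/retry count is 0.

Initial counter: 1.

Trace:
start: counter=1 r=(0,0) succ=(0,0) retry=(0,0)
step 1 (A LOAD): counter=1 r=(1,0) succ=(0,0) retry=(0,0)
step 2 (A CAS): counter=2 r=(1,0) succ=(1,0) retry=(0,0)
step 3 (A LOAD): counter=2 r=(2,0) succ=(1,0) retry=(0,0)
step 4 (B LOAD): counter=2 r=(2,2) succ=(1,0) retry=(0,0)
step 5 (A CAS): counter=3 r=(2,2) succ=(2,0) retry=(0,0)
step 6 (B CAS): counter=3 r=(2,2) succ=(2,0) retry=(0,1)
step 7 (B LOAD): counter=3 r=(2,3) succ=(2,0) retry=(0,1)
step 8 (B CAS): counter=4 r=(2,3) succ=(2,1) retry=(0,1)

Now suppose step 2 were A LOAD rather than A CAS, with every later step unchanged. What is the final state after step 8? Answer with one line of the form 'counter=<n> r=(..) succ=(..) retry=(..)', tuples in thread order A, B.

counter=3 r=(1,2) succ=(1,1) retry=(0,1)

(re-executing from step 2 with the substitution; state before step 2: counter=1 r=(1,0) succ=(0,0) retry=(0,0))
step 2 (A LOAD): counter=1 r=(1,0) succ=(0,0) retry=(0,0)
step 3 (A LOAD): counter=1 r=(1,0) succ=(0,0) retry=(0,0)
step 4 (B LOAD): counter=1 r=(1,1) succ=(0,0) retry=(0,0)
step 5 (A CAS): counter=2 r=(1,1) succ=(1,0) retry=(0,0)
step 6 (B CAS): counter=2 r=(1,1) succ=(1,0) retry=(0,1)
step 7 (B LOAD): counter=2 r=(1,2) succ=(1,0) retry=(0,1)
step 8 (B CAS): counter=3 r=(1,2) succ=(1,1) retry=(0,1)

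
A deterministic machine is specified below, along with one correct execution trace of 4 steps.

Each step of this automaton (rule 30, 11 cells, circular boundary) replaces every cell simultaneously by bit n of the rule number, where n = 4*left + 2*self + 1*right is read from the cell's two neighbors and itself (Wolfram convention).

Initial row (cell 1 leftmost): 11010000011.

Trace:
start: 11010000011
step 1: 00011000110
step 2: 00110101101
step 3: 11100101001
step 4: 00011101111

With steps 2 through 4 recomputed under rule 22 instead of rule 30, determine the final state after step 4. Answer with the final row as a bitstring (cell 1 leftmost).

00000000000

(re-executing steps 2..4 under rule 22; state before step 2: 00011000110)
step 2: 00100101001
step 3: 11111101111
step 4: 00000000000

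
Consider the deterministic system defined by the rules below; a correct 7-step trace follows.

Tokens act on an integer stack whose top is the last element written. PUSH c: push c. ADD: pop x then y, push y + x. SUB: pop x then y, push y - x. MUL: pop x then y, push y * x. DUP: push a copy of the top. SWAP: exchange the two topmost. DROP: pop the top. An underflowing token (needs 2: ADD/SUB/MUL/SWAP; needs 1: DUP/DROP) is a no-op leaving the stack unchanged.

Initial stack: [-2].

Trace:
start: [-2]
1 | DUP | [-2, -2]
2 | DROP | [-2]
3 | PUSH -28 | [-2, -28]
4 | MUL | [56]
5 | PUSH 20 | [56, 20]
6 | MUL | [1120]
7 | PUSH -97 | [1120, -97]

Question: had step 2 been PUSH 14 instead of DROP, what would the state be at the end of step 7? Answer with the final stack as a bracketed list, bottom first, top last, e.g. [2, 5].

(re-executing from step 2 with the substitution; state before step 2: [-2, -2])
2 | PUSH 14 | [-2, -2, 14]
3 | PUSH -28 | [-2, -2, 14, -28]
4 | MUL | [-2, -2, -392]
5 | PUSH 20 | [-2, -2, -392, 20]
6 | MUL | [-2, -2, -7840]
7 | PUSH -97 | [-2, -2, -7840, -97]

[-2, -2, -7840, -97]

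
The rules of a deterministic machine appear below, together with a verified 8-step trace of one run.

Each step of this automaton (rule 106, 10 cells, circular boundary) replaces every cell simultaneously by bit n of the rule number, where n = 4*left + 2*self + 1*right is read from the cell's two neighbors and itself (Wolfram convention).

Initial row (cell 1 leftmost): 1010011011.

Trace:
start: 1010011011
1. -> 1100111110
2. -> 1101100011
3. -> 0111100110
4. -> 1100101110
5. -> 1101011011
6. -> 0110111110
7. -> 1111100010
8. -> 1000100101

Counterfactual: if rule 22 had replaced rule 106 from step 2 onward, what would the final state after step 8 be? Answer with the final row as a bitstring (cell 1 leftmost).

(re-executing steps 2..8 under rule 22; state before step 2: 1100111110)
2. -> 0011000000
3. -> 0100100000
4. -> 1111110000
5. -> 0000001001
6. -> 1000011111
7. -> 0100100000
8. -> 1111110000

1111110000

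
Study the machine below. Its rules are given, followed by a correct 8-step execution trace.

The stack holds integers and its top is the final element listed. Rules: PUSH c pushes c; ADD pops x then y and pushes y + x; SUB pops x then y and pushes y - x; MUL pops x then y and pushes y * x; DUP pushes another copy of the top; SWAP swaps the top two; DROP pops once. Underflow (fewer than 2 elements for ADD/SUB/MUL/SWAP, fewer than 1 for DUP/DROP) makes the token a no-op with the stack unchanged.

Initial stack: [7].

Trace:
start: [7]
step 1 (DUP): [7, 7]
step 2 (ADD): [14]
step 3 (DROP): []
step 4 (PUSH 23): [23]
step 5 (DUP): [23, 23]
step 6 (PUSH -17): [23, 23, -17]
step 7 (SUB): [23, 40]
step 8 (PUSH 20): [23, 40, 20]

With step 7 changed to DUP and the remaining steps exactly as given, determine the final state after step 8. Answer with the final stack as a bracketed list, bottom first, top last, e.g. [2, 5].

[23, 23, -17, -17, 20]

(re-executing from step 7 with the substitution; state before step 7: [23, 23, -17])
step 7 (DUP): [23, 23, -17, -17]
step 8 (PUSH 20): [23, 23, -17, -17, 20]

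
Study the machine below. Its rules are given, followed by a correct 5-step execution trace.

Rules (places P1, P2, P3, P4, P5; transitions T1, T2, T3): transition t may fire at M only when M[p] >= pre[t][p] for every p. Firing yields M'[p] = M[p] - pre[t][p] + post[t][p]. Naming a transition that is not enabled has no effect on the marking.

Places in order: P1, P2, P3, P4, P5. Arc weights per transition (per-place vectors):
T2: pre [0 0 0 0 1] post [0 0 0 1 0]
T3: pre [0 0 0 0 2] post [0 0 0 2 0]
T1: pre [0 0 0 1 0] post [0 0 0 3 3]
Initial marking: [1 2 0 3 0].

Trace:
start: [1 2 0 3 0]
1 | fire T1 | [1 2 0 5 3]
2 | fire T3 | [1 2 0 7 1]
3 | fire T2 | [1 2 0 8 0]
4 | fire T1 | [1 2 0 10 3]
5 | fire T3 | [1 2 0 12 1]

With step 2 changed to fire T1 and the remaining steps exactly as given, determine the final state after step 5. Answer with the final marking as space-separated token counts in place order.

(re-executing from step 2 with the substitution; state before step 2: [1 2 0 5 3])
2 | fire T1 | [1 2 0 7 6]
3 | fire T2 | [1 2 0 8 5]
4 | fire T1 | [1 2 0 10 8]
5 | fire T3 | [1 2 0 12 6]

1 2 0 12 6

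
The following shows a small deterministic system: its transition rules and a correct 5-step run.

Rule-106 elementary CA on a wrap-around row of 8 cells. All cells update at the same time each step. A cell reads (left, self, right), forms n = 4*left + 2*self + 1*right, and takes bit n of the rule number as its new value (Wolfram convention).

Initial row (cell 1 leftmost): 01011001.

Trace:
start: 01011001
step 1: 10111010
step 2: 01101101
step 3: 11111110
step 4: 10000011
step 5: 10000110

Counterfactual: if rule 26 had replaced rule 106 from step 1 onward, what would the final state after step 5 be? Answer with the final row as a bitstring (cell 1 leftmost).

01100001

(re-executing steps 1..5 under rule 26; state before step 1: 01011001)
step 1: 00010110
step 2: 00100101
step 3: 11011000
step 4: 10010101
step 5: 01100001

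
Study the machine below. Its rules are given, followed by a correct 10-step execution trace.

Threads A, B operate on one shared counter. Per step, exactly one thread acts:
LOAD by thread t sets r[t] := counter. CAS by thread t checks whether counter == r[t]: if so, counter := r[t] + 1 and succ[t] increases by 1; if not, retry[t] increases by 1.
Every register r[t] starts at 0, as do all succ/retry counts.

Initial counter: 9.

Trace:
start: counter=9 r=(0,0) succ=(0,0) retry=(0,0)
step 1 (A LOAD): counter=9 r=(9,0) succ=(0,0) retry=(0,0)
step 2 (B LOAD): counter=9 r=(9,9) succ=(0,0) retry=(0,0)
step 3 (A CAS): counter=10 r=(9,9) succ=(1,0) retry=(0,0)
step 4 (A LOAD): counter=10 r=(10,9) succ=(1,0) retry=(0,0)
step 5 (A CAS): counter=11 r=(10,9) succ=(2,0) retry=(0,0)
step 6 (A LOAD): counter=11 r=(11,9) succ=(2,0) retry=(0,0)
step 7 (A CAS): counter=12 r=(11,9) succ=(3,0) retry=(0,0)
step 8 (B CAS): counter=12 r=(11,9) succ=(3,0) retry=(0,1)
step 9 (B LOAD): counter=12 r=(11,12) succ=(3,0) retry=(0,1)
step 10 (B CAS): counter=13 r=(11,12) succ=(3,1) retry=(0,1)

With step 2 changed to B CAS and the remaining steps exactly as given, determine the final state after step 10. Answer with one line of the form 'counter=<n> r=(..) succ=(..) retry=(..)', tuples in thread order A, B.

counter=13 r=(11,12) succ=(3,1) retry=(0,2)

(re-executing from step 2 with the substitution; state before step 2: counter=9 r=(9,0) succ=(0,0) retry=(0,0))
step 2 (B CAS): counter=9 r=(9,0) succ=(0,0) retry=(0,1)
step 3 (A CAS): counter=10 r=(9,0) succ=(1,0) retry=(0,1)
step 4 (A LOAD): counter=10 r=(10,0) succ=(1,0) retry=(0,1)
step 5 (A CAS): counter=11 r=(10,0) succ=(2,0) retry=(0,1)
step 6 (A LOAD): counter=11 r=(11,0) succ=(2,0) retry=(0,1)
step 7 (A CAS): counter=12 r=(11,0) succ=(3,0) retry=(0,1)
step 8 (B CAS): counter=12 r=(11,0) succ=(3,0) retry=(0,2)
step 9 (B LOAD): counter=12 r=(11,12) succ=(3,0) retry=(0,2)
step 10 (B CAS): counter=13 r=(11,12) succ=(3,1) retry=(0,2)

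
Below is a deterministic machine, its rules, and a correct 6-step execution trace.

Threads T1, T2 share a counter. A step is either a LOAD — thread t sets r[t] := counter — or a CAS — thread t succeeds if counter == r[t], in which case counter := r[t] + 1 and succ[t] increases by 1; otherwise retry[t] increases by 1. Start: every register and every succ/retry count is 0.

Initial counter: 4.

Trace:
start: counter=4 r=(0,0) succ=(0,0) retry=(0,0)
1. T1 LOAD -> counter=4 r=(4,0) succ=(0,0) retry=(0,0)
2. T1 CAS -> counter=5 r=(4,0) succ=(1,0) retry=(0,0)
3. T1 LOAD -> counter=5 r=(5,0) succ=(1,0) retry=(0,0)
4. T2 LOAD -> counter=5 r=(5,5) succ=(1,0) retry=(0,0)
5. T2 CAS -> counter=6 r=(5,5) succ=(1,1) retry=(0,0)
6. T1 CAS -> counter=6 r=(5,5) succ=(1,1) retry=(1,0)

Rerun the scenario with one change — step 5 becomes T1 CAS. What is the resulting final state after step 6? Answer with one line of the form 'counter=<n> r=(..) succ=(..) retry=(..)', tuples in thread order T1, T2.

(re-executing from step 5 with the substitution; state before step 5: counter=5 r=(5,5) succ=(1,0) retry=(0,0))
5. T1 CAS -> counter=6 r=(5,5) succ=(2,0) retry=(0,0)
6. T1 CAS -> counter=6 r=(5,5) succ=(2,0) retry=(1,0)

counter=6 r=(5,5) succ=(2,0) retry=(1,0)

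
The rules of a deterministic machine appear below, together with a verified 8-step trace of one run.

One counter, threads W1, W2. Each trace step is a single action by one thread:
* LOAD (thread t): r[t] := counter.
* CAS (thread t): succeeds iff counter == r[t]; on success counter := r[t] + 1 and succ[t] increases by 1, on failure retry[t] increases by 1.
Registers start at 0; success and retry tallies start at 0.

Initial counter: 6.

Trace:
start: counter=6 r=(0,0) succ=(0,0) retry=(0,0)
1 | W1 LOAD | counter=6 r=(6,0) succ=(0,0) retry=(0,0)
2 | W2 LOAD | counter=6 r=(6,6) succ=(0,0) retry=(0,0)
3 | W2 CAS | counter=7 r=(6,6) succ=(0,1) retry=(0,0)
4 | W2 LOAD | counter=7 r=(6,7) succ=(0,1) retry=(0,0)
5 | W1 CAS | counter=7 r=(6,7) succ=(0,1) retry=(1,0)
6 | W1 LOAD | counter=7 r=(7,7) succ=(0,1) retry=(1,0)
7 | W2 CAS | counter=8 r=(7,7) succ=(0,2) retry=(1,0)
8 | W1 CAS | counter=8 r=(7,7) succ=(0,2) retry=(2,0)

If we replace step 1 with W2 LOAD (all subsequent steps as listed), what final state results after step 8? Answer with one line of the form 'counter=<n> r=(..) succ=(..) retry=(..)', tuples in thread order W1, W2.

(re-executing from step 1 with the substitution; state before step 1: counter=6 r=(0,0) succ=(0,0) retry=(0,0))
1 | W2 LOAD | counter=6 r=(0,6) succ=(0,0) retry=(0,0)
2 | W2 LOAD | counter=6 r=(0,6) succ=(0,0) retry=(0,0)
3 | W2 CAS | counter=7 r=(0,6) succ=(0,1) retry=(0,0)
4 | W2 LOAD | counter=7 r=(0,7) succ=(0,1) retry=(0,0)
5 | W1 CAS | counter=7 r=(0,7) succ=(0,1) retry=(1,0)
6 | W1 LOAD | counter=7 r=(7,7) succ=(0,1) retry=(1,0)
7 | W2 CAS | counter=8 r=(7,7) succ=(0,2) retry=(1,0)
8 | W1 CAS | counter=8 r=(7,7) succ=(0,2) retry=(2,0)

counter=8 r=(7,7) succ=(0,2) retry=(2,0)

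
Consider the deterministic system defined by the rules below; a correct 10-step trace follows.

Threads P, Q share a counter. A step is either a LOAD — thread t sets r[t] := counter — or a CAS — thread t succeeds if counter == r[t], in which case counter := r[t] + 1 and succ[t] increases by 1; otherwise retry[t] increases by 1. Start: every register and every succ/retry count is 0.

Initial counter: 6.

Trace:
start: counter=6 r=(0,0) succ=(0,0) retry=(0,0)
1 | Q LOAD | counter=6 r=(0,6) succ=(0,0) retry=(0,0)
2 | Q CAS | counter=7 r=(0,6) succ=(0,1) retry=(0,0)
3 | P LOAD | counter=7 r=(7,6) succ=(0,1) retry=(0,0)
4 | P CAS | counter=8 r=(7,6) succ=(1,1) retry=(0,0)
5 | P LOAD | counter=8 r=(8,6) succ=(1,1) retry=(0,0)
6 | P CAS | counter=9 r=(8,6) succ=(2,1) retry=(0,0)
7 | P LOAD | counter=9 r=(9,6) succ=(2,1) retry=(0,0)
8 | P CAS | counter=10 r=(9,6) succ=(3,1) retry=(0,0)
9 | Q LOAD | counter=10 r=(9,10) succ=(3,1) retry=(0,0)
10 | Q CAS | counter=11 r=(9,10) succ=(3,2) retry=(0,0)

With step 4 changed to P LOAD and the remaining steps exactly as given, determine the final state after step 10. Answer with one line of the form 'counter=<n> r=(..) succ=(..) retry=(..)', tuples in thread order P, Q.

(re-executing from step 4 with the substitution; state before step 4: counter=7 r=(7,6) succ=(0,1) retry=(0,0))
4 | P LOAD | counter=7 r=(7,6) succ=(0,1) retry=(0,0)
5 | P LOAD | counter=7 r=(7,6) succ=(0,1) retry=(0,0)
6 | P CAS | counter=8 r=(7,6) succ=(1,1) retry=(0,0)
7 | P LOAD | counter=8 r=(8,6) succ=(1,1) retry=(0,0)
8 | P CAS | counter=9 r=(8,6) succ=(2,1) retry=(0,0)
9 | Q LOAD | counter=9 r=(8,9) succ=(2,1) retry=(0,0)
10 | Q CAS | counter=10 r=(8,9) succ=(2,2) retry=(0,0)

counter=10 r=(8,9) succ=(2,2) retry=(0,0)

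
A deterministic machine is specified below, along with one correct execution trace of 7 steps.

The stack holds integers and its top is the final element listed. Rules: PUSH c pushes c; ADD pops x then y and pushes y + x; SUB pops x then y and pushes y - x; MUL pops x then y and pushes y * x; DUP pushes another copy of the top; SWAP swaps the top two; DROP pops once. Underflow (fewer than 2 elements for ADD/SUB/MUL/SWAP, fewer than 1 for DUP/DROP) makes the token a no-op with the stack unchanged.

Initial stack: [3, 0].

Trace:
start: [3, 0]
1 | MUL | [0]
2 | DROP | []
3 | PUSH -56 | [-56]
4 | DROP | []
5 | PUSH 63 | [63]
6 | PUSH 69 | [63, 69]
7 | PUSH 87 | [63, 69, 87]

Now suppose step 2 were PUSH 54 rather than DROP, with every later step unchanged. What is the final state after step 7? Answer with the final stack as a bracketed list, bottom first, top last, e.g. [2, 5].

(re-executing from step 2 with the substitution; state before step 2: [0])
2 | PUSH 54 | [0, 54]
3 | PUSH -56 | [0, 54, -56]
4 | DROP | [0, 54]
5 | PUSH 63 | [0, 54, 63]
6 | PUSH 69 | [0, 54, 63, 69]
7 | PUSH 87 | [0, 54, 63, 69, 87]

[0, 54, 63, 69, 87]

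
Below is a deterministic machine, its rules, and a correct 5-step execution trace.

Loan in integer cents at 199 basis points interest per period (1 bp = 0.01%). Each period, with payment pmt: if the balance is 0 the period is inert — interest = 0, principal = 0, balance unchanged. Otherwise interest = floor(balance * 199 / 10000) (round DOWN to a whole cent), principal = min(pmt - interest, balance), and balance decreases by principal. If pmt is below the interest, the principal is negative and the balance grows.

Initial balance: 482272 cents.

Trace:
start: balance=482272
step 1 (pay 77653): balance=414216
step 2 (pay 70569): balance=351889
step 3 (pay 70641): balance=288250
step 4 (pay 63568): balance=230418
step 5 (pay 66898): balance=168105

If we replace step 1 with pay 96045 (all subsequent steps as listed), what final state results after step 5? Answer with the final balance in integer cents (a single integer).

148205

(re-executing from step 1 with the substitution; state before step 1: balance=482272)
step 1 (pay 96045): balance=395824
step 2 (pay 70569): balance=333131
step 3 (pay 70641): balance=269119
step 4 (pay 63568): balance=210906
step 5 (pay 66898): balance=148205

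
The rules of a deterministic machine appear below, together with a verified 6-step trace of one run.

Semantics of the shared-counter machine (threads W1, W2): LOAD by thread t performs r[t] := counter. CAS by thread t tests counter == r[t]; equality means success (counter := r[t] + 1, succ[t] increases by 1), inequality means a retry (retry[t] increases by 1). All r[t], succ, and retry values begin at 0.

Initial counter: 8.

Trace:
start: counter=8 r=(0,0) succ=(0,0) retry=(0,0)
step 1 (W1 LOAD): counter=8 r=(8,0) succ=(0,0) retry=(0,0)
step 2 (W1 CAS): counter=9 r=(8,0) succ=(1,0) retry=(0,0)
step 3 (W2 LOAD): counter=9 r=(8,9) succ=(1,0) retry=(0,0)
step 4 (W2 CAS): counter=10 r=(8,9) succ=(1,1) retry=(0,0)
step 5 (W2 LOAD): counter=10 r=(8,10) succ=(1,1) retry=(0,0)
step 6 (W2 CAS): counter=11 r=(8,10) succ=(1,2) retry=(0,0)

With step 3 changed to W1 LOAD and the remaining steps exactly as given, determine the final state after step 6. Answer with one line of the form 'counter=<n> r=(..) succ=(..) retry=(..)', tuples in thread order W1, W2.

(re-executing from step 3 with the substitution; state before step 3: counter=9 r=(8,0) succ=(1,0) retry=(0,0))
step 3 (W1 LOAD): counter=9 r=(9,0) succ=(1,0) retry=(0,0)
step 4 (W2 CAS): counter=9 r=(9,0) succ=(1,0) retry=(0,1)
step 5 (W2 LOAD): counter=9 r=(9,9) succ=(1,0) retry=(0,1)
step 6 (W2 CAS): counter=10 r=(9,9) succ=(1,1) retry=(0,1)

counter=10 r=(9,9) succ=(1,1) retry=(0,1)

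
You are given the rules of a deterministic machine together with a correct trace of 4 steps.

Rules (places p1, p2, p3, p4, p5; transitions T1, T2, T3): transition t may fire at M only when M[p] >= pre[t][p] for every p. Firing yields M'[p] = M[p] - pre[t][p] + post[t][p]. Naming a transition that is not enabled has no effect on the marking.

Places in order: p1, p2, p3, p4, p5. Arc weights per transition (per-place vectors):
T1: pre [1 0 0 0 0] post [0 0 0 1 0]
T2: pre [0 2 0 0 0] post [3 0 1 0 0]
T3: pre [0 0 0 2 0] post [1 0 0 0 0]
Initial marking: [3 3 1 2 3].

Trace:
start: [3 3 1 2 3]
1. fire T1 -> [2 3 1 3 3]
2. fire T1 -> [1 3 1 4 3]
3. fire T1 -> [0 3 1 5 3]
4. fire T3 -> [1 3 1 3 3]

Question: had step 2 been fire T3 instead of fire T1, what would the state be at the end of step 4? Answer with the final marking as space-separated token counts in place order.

3 3 1 0 3

(re-executing from step 2 with the substitution; state before step 2: [2 3 1 3 3])
2. fire T3 -> [3 3 1 1 3]
3. fire T1 -> [2 3 1 2 3]
4. fire T3 -> [3 3 1 0 3]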